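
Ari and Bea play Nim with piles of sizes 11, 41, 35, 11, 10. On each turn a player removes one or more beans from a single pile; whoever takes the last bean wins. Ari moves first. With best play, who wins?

Nim-sum: 11 ^ 41 ^ 35 ^ 11 ^ 10 = 0.
The nim-sum is 0, so this is a P-position: the player to move is in a losing position under optimal play; Ari is about to move from it and so loses — Bea wins.

Bea wins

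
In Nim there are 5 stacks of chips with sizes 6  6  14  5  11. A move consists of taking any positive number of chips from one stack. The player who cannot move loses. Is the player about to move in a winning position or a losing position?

Compute the nim-sum pairwise:
6 ⊕ 6 = 0
0 ⊕ 14 = 14
14 ⊕ 5 = 11
11 ⊕ 11 = 0
The nim-sum is 0, so this is a P-position: the player to move is in a losing position under optimal play.

Losing position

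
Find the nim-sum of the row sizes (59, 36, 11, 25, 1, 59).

55

In binary:
  111011  (59)
  100100  (36)
  001011  (11)
  011001  (25)
  000001  (1)
  111011  (59)
  ------
  110111  (55)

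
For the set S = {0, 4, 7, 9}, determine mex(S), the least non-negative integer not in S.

1

0 is in the set but 1 is not, so the mex is 1.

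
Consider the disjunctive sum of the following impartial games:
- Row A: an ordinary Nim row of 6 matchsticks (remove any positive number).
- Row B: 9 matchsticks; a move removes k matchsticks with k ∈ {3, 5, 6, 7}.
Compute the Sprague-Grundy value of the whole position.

5

Row A is a plain Nim row of size 6, so its Grundy value is 6.
Build the Grundy sequence for row B with g(k) = mex{g(k−s) : s ∈ {3, 5, 6, 7}, s ≤ k}:
g(0) = mex{} = 0
g(1) = mex{} = 0
g(2) = mex{} = 0
g(3) = mex{0} = 1
g(4) = mex{0} = 1
g(5) = mex{0} = 1
g(6) = mex{0,1} = 2
g(7) = mex{0,1} = 2
g(8) = mex{0,1} = 2
g(9) = mex{0,1,2} = 3
So g(9) = 3.
By the Sprague-Grundy theorem, the Grundy value of a sum of independent games is the XOR of the component values.
Combined value = 6 XOR 3 = 5.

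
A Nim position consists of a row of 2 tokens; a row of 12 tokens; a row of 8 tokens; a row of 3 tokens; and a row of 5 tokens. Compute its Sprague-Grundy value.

0

Compute the nim-sum pairwise:
2 ^ 12 = 14
14 ^ 8 = 6
6 ^ 3 = 5
5 ^ 5 = 0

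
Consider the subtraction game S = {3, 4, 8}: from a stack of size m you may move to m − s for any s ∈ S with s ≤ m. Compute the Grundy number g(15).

1

Grundy values for subtraction set {3, 4, 8}:
k:     0  1  2  3  4  5  6  7  8  9 10 11 12 13 14 15
g(k):  0  0  0  1  1  1  2  0  2  3  1  3  0  0  0  1
So g(15) = 1.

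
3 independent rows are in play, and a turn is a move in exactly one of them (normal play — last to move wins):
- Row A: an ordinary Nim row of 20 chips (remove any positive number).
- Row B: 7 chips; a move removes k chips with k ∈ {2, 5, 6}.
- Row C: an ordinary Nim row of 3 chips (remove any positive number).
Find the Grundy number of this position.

20

Row A is a plain Nim row of size 20, so its Grundy value is 20.
Grundy values for row B (subtraction set {2, 5, 6}):
g(0) = mex{} = 0
g(1) = mex{} = 0
g(2) = mex{0} = 1
g(3) = mex{0} = 1
g(4) = mex{1} = 0
g(5) = mex{0,1} = 2
g(6) = mex{0} = 1
g(7) = mex{0,1,2} = 3
So g(7) = 3.
Row C is a plain Nim row of size 3, so its Grundy value is 3.
By the Sprague-Grundy theorem, the Grundy value of a sum of independent games is the XOR of the component values.
Combined value = 20 ⊕ 3 ⊕ 3 = 20.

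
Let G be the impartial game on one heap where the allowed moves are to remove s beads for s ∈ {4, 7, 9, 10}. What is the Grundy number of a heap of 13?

3

Compute g(0), g(1), … for moves {4, 7, 9, 10}:
k:     0  1  2  3  4  5  6  7  8  9 10 11 12 13
g(k):  0  0  0  0  1  1  1  1  2  2  2  2  3  3
So g(13) = 3.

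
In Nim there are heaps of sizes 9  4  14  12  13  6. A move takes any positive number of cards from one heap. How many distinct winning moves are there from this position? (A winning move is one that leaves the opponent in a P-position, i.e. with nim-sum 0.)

5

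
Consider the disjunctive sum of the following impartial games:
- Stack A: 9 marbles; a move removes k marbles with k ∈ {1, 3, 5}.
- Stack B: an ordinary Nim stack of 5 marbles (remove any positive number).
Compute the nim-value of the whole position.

4

Grundy values for stack A (subtraction set {1, 3, 5}):
g(0) = mex{} = 0
g(1) = mex{0} = 1
g(2) = mex{1} = 0
g(3) = mex{0} = 1
g(4) = mex{1} = 0
g(5) = mex{0} = 1
g(6) = mex{1} = 0
g(7) = mex{0} = 1
g(8) = mex{1} = 0
g(9) = mex{0} = 1
So g(9) = 1.
Stack B is a plain Nim stack of size 5, so its Grundy value is 5.
The value of a disjunctive sum is the nim-sum of the parts.
Combined value = 1 ⊕ 5 = 4.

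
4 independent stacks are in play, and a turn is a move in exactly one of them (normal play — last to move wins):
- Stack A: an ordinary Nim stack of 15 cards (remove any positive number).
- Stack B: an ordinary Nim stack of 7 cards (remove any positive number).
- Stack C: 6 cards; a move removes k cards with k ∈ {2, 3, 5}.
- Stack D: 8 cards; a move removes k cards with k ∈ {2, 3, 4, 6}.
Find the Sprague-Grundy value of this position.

Stack A is a plain Nim stack of size 15, so its Grundy value is 15.
Stack B is a plain Nim stack of size 7, so its Grundy value is 7.
For stack C, compute g(0), g(1), … with moves {2, 3, 5}:
k:     0  1  2  3  4  5  6
g(k):  0  0  1  1  2  2  3
So g(6) = 3.
For stack D, compute g(0), g(1), … with moves {2, 3, 4, 6}:
k:     0  1  2  3  4  5  6  7  8
g(k):  0  0  1  1  2  2  3  3  0
So g(8) = 0.
By the Sprague-Grundy theorem, the Grundy value of a sum of independent games is the XOR of the component values.
Combined value = 15 ⊕ 7 ⊕ 3 ⊕ 0 = 11.

11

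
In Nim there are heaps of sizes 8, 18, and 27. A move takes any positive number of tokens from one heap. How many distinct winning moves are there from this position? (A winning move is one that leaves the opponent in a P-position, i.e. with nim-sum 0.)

1

Compute the nim-sum pairwise:
8 XOR 18 = 26
26 XOR 27 = 1
The overall nim-sum is X = 1. A heap of size p has a winning move iff p XOR X < p (reduce it to p XOR X).
  8: 8 XOR 1 = 9 ≥ 8 — no move.
  18: 18 XOR 1 = 19 ≥ 18 — no move.
  27: 27 XOR 1 = 26 < 27 — winning move (to 26).
That gives 1 winning move.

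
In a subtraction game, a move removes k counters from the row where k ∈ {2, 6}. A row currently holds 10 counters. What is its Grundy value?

Build the Grundy sequence with g(k) = mex{g(k−s) : s ∈ {2, 6}, s ≤ k}:
g(0) = mex{} = 0
g(1) = mex{} = 0
g(2) = mex{0} = 1
g(3) = mex{0} = 1
g(4) = mex{1} = 0
g(5) = mex{1} = 0
g(6) = mex{0} = 1
g(7) = mex{0} = 1
g(8) = mex{1} = 0
g(9) = mex{1} = 0
g(10) = mex{0} = 1
So g(10) = 1.

1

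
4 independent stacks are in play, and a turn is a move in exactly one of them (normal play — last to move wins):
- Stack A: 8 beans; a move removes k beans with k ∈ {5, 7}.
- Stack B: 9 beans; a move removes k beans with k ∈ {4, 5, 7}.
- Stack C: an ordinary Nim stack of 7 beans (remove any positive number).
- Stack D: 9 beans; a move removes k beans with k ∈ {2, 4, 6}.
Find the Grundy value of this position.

4

Grundy values for stack A (subtraction set {5, 7}):
k:     0  1  2  3  4  5  6  7  8
g(k):  0  0  0  0  0  1  1  1  1
So g(8) = 1.
Grundy values for stack B (subtraction set {4, 5, 7}):
g(0) = mex{} = 0
g(1) = mex{} = 0
g(2) = mex{} = 0
g(3) = mex{} = 0
g(4) = mex{0} = 1
g(5) = mex{0} = 1
g(6) = mex{0} = 1
g(7) = mex{0} = 1
g(8) = mex{0,1} = 2
g(9) = mex{0,1} = 2
So g(9) = 2.
Stack C is a plain Nim stack of size 7, so its Grundy value is 7.
Build the Grundy sequence for stack D with g(k) = mex{g(k−s) : s ∈ {2, 4, 6}, s ≤ k}:
g(0) = mex{} = 0
g(1) = mex{} = 0
g(2) = mex{0} = 1
g(3) = mex{0} = 1
g(4) = mex{0,1} = 2
g(5) = mex{0,1} = 2
g(6) = mex{0,1,2} = 3
g(7) = mex{0,1,2} = 3
g(8) = mex{1,2,3} = 0
g(9) = mex{1,2,3} = 0
So g(9) = 0.
By the Sprague-Grundy theorem, the Grundy value of a sum of independent games is the XOR of the component values.
Combined value = 1 XOR 2 XOR 7 XOR 0 = 4.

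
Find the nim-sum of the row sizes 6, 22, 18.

2

In binary:
  00110  (6)
  10110  (22)
  10010  (18)
  -----
  00010  (2)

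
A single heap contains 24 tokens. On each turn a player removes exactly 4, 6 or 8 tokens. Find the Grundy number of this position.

Build the Grundy sequence with g(k) = mex{g(k−s) : s ∈ {4, 6, 8}, s ≤ k}:
k:     0  1  2  3  4  5  6  7  8  9 10 11 12 13 14 15 16 17 18 19 20 21 22 23 24
g(k):  0  0  0  0  1  1  1  1  2  2  2  2  0  0  0  0  1  1  1  1  2  2  2  2  0
So g(24) = 0.

0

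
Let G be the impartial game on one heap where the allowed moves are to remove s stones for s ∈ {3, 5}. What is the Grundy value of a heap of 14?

Grundy values for subtraction set {3, 5}:
k:     0  1  2  3  4  5  6  7  8  9 10 11 12 13 14
g(k):  0  0  0  1  1  1  2  2  0  0  0  1  1  1  2
So g(14) = 2.

2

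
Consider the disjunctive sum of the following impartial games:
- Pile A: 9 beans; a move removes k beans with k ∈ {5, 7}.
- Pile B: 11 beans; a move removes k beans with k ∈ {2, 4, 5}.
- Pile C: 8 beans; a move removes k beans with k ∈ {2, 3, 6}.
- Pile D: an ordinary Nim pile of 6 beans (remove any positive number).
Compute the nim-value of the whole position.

7

Build the Grundy sequence for pile A with g(k) = mex{g(k−s) : s ∈ {5, 7}, s ≤ k}:
k:     0  1  2  3  4  5  6  7  8  9
g(k):  0  0  0  0  0  1  1  1  1  1
So g(9) = 1.
For pile B, compute g(0), g(1), … with moves {2, 4, 5}:
g(0) = mex{} = 0
g(1) = mex{} = 0
g(2) = mex{0} = 1
g(3) = mex{0} = 1
g(4) = mex{0,1} = 2
g(5) = mex{0,1} = 2
g(6) = mex{0,1,2} = 3
g(7) = mex{1,2} = 0
g(8) = mex{1,2,3} = 0
g(9) = mex{0,2} = 1
g(10) = mex{0,2,3} = 1
g(11) = mex{0,1,3} = 2
So g(11) = 2.
Build the Grundy sequence for pile C with g(k) = mex{g(k−s) : s ∈ {2, 3, 6}, s ≤ k}:
g(0) = mex{} = 0
g(1) = mex{} = 0
g(2) = mex{0} = 1
g(3) = mex{0} = 1
g(4) = mex{0,1} = 2
g(5) = mex{1} = 0
g(6) = mex{0,1,2} = 3
g(7) = mex{0,2} = 1
g(8) = mex{0,1,3} = 2
So g(8) = 2.
Pile D is a plain Nim pile of size 6, so its Grundy value is 6.
By the Sprague-Grundy theorem, the Grundy value of a sum of independent games is the XOR of the component values.
Combined value = 1 ⊕ 2 ⊕ 2 ⊕ 6 = 7.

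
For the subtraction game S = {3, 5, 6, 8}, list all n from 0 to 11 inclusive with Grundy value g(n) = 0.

0, 1, 2, 11

Build the Grundy sequence with g(k) = mex{g(k−s) : s ∈ {3, 5, 6, 8}, s ≤ k}:
g(0) = mex{} = 0
g(1) = mex{} = 0
g(2) = mex{} = 0
g(3) = mex{0} = 1
g(4) = mex{0} = 1
g(5) = mex{0} = 1
g(6) = mex{0,1} = 2
g(7) = mex{0,1} = 2
g(8) = mex{0,1} = 2
g(9) = mex{0,1,2} = 3
g(10) = mex{0,1,2} = 3
g(11) = mex{1,2} = 0
The P-positions (g = 0) in 0..11 are 0, 1, 2, 11.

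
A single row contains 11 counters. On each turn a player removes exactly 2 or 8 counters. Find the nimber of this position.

0

Build the Grundy sequence with g(k) = mex{g(k−s) : s ∈ {2, 8}, s ≤ k}:
k:     0  1  2  3  4  5  6  7  8  9 10 11
g(k):  0  0  1  1  0  0  1  1  2  2  0  0
So g(11) = 0.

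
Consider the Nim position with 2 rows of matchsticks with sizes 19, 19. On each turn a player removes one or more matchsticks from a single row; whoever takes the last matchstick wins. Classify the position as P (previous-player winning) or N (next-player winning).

P-position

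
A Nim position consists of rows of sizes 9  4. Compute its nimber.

Write each in binary and XOR column by column:
  1001  (9)
  0100  (4)
  ----
  1101  (13)

13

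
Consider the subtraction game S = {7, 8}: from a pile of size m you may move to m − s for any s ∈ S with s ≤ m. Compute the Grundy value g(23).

1

Build the Grundy sequence with g(k) = mex{g(k−s) : s ∈ {7, 8}, s ≤ k}:
k:     0  1  2  3  4  5  6  7  8  9 10 11 12 13 14 15 16 17 18 19 20 21 22 23
g(k):  0  0  0  0  0  0  0  1  1  1  1  1  1  1  2  0  0  0  0  0  0  0  1  1
So g(23) = 1.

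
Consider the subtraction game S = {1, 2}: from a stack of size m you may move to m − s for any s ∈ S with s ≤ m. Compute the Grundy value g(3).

Grundy values for subtraction set {1, 2}:
k:     0  1  2  3
g(k):  0  1  2  0
So g(3) = 0.

0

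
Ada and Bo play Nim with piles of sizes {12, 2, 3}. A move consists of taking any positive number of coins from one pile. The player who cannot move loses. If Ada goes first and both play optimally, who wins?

Ada wins

Compute the nim-sum pairwise:
12 ^ 2 = 14
14 ^ 3 = 13
The nim-sum is 13 ≠ 0, so this is an N-position: the player to move can win; Ada has a winning move.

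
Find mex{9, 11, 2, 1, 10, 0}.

The values 0, 1, 2 are all present; 3 is the first non-negative integer missing from the set.

3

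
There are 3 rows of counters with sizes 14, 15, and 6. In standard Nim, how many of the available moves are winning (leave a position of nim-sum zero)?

Compute the nim-sum pairwise:
14 ^ 15 = 1
1 ^ 6 = 7
The overall nim-sum is X = 7. A row of size p has a winning move iff p XOR X < p (reduce it to p XOR X).
  14: 14 XOR 7 = 9 < 14 — winning move (to 9).
  15: 15 XOR 7 = 8 < 15 — winning move (to 8).
  6: 6 XOR 7 = 1 < 6 — winning move (to 1).
That gives 3 winning moves.

3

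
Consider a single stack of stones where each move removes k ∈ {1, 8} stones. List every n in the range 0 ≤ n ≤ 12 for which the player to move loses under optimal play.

0, 2, 4, 6, 9, 11

Grundy values for subtraction set {1, 8}:
g(0) = mex{} = 0
g(1) = mex{0} = 1
g(2) = mex{1} = 0
g(3) = mex{0} = 1
g(4) = mex{1} = 0
g(5) = mex{0} = 1
g(6) = mex{1} = 0
g(7) = mex{0} = 1
g(8) = mex{0,1} = 2
g(9) = mex{1,2} = 0
g(10) = mex{0} = 1
g(11) = mex{1} = 0
g(12) = mex{0} = 1
The P-positions (g = 0) in 0..12 are 0, 2, 4, 6, 9, 11.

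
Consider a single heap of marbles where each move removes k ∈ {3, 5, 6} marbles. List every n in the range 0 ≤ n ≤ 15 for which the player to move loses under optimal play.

0, 1, 2, 9, 10, 11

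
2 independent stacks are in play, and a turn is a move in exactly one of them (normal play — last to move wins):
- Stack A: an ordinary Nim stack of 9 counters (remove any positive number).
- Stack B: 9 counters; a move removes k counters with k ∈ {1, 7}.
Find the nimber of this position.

Stack A is a plain Nim stack of size 9, so its Grundy value is 9.
Grundy values for stack B (subtraction set {1, 7}):
g(0) = mex{} = 0
g(1) = mex{0} = 1
g(2) = mex{1} = 0
g(3) = mex{0} = 1
g(4) = mex{1} = 0
g(5) = mex{0} = 1
g(6) = mex{1} = 0
g(7) = mex{0} = 1
g(8) = mex{1} = 0
g(9) = mex{0} = 1
So g(9) = 1.
The value of a disjunctive sum is the nim-sum of the parts.
Combined value = 9 XOR 1 = 8.

8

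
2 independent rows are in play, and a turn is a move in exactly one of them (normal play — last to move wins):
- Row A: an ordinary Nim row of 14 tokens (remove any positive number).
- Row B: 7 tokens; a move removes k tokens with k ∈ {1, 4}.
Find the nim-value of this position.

Row A is a plain Nim row of size 14, so its Grundy value is 14.
Build the Grundy sequence for row B with g(k) = mex{g(k−s) : s ∈ {1, 4}, s ≤ k}:
k:     0  1  2  3  4  5  6  7
g(k):  0  1  0  1  2  0  1  0
So g(7) = 0.
By the Sprague-Grundy theorem, the Grundy value of a sum of independent games is the XOR of the component values.
Combined value = 14 ⊕ 0 = 14.

14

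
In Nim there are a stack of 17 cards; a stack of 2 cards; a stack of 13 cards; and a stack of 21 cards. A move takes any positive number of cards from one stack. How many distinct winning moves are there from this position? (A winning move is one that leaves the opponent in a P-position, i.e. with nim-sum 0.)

Nim-sum: 17 ⊕ 2 ⊕ 13 ⊕ 21 = 11.
The overall nim-sum is X = 11. A stack of size p has a winning move iff p XOR X < p (reduce it to p XOR X).
  17: 17 XOR 11 = 26 ≥ 17 — no move.
  2: 2 XOR 11 = 9 ≥ 2 — no move.
  13: 13 XOR 11 = 6 < 13 — winning move (to 6).
  21: 21 XOR 11 = 30 ≥ 21 — no move.
That gives 1 winning move.

1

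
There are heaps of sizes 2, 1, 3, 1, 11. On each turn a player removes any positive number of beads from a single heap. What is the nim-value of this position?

Compute the nim-sum pairwise:
2 ⊕ 1 = 3
3 ⊕ 3 = 0
0 ⊕ 1 = 1
1 ⊕ 11 = 10

10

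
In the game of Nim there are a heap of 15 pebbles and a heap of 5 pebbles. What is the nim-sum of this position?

10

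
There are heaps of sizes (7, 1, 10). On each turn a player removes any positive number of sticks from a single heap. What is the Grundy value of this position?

Compute the nim-sum pairwise:
7 ^ 1 = 6
6 ^ 10 = 12

12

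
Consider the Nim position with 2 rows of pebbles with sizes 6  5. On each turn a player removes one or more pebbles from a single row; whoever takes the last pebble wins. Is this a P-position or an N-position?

N-position

Nim-sum: 6 ^ 5 = 3.
The nim-sum is 3 ≠ 0, so this is an N-position: the player to move can win.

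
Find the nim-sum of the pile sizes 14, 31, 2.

In binary:
  01110  (14)
  11111  (31)
  00010  (2)
  -----
  10011  (19)

19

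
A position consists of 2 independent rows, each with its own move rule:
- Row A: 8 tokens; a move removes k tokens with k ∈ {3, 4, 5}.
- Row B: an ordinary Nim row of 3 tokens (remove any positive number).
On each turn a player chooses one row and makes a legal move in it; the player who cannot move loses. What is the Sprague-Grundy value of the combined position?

3

Build the Grundy sequence for row A with g(k) = mex{g(k−s) : s ∈ {3, 4, 5}, s ≤ k}:
g(0) = mex{} = 0
g(1) = mex{} = 0
g(2) = mex{} = 0
g(3) = mex{0} = 1
g(4) = mex{0} = 1
g(5) = mex{0} = 1
g(6) = mex{0,1} = 2
g(7) = mex{0,1} = 2
g(8) = mex{1} = 0
So g(8) = 0.
Row B is a plain Nim row of size 3, so its Grundy value is 3.
By the Sprague-Grundy theorem, the Grundy value of a sum of independent games is the XOR of the component values.
Combined value = 0 XOR 3 = 3.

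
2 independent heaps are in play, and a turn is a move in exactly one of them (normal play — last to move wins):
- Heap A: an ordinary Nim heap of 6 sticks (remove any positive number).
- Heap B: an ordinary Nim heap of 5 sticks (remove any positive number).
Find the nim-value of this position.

3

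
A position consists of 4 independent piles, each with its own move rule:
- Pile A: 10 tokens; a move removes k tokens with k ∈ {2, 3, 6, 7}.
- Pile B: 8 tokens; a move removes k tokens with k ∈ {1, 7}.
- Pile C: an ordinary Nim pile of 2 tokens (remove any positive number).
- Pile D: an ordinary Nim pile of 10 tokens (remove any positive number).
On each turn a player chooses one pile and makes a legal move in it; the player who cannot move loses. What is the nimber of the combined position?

For pile A, compute g(0), g(1), … with moves {2, 3, 6, 7}:
g(0) = mex{} = 0
g(1) = mex{} = 0
g(2) = mex{0} = 1
g(3) = mex{0} = 1
g(4) = mex{0,1} = 2
g(5) = mex{1} = 0
g(6) = mex{0,1,2} = 3
g(7) = mex{0,2} = 1
g(8) = mex{0,1,3} = 2
g(9) = mex{1,3} = 0
g(10) = mex{1,2} = 0
So g(10) = 0.
Grundy values for pile B (subtraction set {1, 7}):
k:     0  1  2  3  4  5  6  7  8
g(k):  0  1  0  1  0  1  0  1  0
So g(8) = 0.
Pile C is a plain Nim pile of size 2, so its Grundy value is 2.
Pile D is a plain Nim pile of size 10, so its Grundy value is 10.
The value of a disjunctive sum is the nim-sum of the parts.
Combined value = 0 XOR 0 XOR 2 XOR 10 = 8.

8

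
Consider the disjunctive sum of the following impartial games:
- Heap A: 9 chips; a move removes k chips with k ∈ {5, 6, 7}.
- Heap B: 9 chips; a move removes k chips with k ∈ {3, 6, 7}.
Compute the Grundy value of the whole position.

2

Build the Grundy sequence for heap A with g(k) = mex{g(k−s) : s ∈ {5, 6, 7}, s ≤ k}:
k:     0  1  2  3  4  5  6  7  8  9
g(k):  0  0  0  0  0  1  1  1  1  1
So g(9) = 1.
For heap B, compute g(0), g(1), … with moves {3, 6, 7}:
g(0) = mex{} = 0
g(1) = mex{} = 0
g(2) = mex{} = 0
g(3) = mex{0} = 1
g(4) = mex{0} = 1
g(5) = mex{0} = 1
g(6) = mex{0,1} = 2
g(7) = mex{0,1} = 2
g(8) = mex{0,1} = 2
g(9) = mex{0,1,2} = 3
So g(9) = 3.
By the Sprague-Grundy theorem, the Grundy value of a sum of independent games is the XOR of the component values.
Combined value = 1 XOR 3 = 2.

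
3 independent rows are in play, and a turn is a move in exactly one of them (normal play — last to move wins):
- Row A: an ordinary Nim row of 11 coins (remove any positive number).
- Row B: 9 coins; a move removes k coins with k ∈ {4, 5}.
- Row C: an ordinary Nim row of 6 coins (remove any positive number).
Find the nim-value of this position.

13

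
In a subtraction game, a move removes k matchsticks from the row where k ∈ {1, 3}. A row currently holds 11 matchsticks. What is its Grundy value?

1

Compute g(0), g(1), … for moves {1, 3}:
k:     0  1  2  3  4  5  6  7  8  9 10 11
g(k):  0  1  0  1  0  1  0  1  0  1  0  1
So g(11) = 1.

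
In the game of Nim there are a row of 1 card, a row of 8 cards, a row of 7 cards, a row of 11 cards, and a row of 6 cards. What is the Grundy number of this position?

3

In binary:
  0001  (1)
  1000  (8)
  0111  (7)
  1011  (11)
  0110  (6)
  ----
  0011  (3)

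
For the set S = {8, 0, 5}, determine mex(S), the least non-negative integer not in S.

0 is in the set but 1 is not, so the mex is 1.

1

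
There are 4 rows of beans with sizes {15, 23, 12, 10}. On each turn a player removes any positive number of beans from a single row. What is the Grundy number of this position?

Nim-sum: 15 ⊕ 23 ⊕ 12 ⊕ 10 = 30.

30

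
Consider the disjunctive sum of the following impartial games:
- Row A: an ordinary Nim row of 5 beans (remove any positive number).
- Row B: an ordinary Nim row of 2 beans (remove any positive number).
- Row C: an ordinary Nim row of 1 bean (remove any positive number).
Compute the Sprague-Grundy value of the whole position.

6

Row A is a plain Nim row of size 5, so its Grundy value is 5.
Row B is a plain Nim row of size 2, so its Grundy value is 2.
Row C is a plain Nim row of size 1, so its Grundy value is 1.
By the Sprague-Grundy theorem, the Grundy value of a sum of independent games is the XOR of the component values.
Combined value = 5 XOR 2 XOR 1 = 6.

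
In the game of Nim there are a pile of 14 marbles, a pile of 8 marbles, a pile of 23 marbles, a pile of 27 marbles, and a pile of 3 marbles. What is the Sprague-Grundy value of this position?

9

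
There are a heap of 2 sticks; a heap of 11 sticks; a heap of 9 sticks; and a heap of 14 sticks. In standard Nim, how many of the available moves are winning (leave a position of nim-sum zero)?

Nim-sum: 2 ^ 11 ^ 9 ^ 14 = 14.
The overall nim-sum is X = 14. A heap of size p has a winning move iff p XOR X < p (reduce it to p XOR X).
  2: 2 XOR 14 = 12 ≥ 2 — no move.
  11: 11 XOR 14 = 5 < 11 — winning move (to 5).
  9: 9 XOR 14 = 7 < 9 — winning move (to 7).
  14: 14 XOR 14 = 0 < 14 — winning move (to 0).
That gives 3 winning moves.

3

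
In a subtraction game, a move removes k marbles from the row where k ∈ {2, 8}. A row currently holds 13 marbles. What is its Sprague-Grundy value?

1

Compute g(0), g(1), … for moves {2, 8}:
k:     0  1  2  3  4  5  6  7  8  9 10 11 12 13
g(k):  0  0  1  1  0  0  1  1  2  2  0  0  1  1
So g(13) = 1.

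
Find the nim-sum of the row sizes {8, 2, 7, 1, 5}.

Compute the nim-sum pairwise:
8 ^ 2 = 10
10 ^ 7 = 13
13 ^ 1 = 12
12 ^ 5 = 9

9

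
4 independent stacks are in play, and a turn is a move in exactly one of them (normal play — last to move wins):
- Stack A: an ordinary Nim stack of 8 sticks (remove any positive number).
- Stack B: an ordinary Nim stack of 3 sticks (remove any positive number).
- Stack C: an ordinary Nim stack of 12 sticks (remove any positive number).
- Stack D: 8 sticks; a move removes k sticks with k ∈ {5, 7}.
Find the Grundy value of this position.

6

Stack A is a plain Nim stack of size 8, so its Grundy value is 8.
Stack B is a plain Nim stack of size 3, so its Grundy value is 3.
Stack C is a plain Nim stack of size 12, so its Grundy value is 12.
For stack D, compute g(0), g(1), … with moves {5, 7}:
g(0) = mex{} = 0
g(1) = mex{} = 0
g(2) = mex{} = 0
g(3) = mex{} = 0
g(4) = mex{} = 0
g(5) = mex{0} = 1
g(6) = mex{0} = 1
g(7) = mex{0} = 1
g(8) = mex{0} = 1
So g(8) = 1.
By the Sprague-Grundy theorem, the Grundy value of a sum of independent games is the XOR of the component values.
Combined value = 8 XOR 3 XOR 12 XOR 1 = 6.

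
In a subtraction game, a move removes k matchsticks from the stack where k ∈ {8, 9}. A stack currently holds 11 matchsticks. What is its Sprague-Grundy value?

1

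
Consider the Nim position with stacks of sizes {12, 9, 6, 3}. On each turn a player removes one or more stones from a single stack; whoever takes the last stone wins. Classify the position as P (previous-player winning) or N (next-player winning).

Write each in binary and XOR column by column:
  1100  (12)
  1001  (9)
  0110  (6)
  0011  (3)
  ----
  0000  (0)
The nim-sum is 0, so this is a P-position: the player to move is in a losing position under optimal play.

P-position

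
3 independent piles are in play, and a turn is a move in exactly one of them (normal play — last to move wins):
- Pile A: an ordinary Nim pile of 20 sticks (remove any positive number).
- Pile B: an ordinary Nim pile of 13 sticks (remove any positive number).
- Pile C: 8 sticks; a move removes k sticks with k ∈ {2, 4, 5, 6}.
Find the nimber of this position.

25

Pile A is a plain Nim pile of size 20, so its Grundy value is 20.
Pile B is a plain Nim pile of size 13, so its Grundy value is 13.
Grundy values for pile C (subtraction set {2, 4, 5, 6}):
g(0) = mex{} = 0
g(1) = mex{} = 0
g(2) = mex{0} = 1
g(3) = mex{0} = 1
g(4) = mex{0,1} = 2
g(5) = mex{0,1} = 2
g(6) = mex{0,1,2} = 3
g(7) = mex{0,1,2} = 3
g(8) = mex{1,2,3} = 0
So g(8) = 0.
The value of a disjunctive sum is the nim-sum of the parts.
Combined value = 20 XOR 13 XOR 0 = 25.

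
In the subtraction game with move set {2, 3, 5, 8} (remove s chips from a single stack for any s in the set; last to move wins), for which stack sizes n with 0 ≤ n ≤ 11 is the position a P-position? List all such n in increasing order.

Compute g(0), g(1), … for moves {2, 3, 5, 8}:
k:     0  1  2  3  4  5  6  7  8  9 10 11
g(k):  0  0  1  1  2  2  3  0  4  1  3  0
The P-positions (g = 0) in 0..11 are 0, 1, 7, 11.

0, 1, 7, 11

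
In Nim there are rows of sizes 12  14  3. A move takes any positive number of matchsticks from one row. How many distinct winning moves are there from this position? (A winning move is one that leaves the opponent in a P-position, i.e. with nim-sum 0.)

1

Compute the nim-sum pairwise:
12 ⊕ 14 = 2
2 ⊕ 3 = 1
The overall nim-sum is X = 1. A row of size p has a winning move iff p XOR X < p (reduce it to p XOR X).
  12: 12 XOR 1 = 13 ≥ 12 — no move.
  14: 14 XOR 1 = 15 ≥ 14 — no move.
  3: 3 XOR 1 = 2 < 3 — winning move (to 2).
That gives 1 winning move.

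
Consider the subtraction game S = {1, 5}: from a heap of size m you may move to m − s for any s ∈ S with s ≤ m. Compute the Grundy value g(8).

Build the Grundy sequence with g(k) = mex{g(k−s) : s ∈ {1, 5}, s ≤ k}:
g(0) = mex{} = 0
g(1) = mex{0} = 1
g(2) = mex{1} = 0
g(3) = mex{0} = 1
g(4) = mex{1} = 0
g(5) = mex{0} = 1
g(6) = mex{1} = 0
g(7) = mex{0} = 1
g(8) = mex{1} = 0
So g(8) = 0.

0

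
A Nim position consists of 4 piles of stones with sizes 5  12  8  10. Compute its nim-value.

11

Compute the nim-sum pairwise:
5 ^ 12 = 9
9 ^ 8 = 1
1 ^ 10 = 11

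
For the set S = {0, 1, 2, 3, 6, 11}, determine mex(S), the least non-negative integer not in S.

The values 0, 1, 2, 3 are all present; 4 is the first non-negative integer missing from the set.

4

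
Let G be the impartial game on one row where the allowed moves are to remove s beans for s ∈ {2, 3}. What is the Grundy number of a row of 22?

Compute g(0), g(1), … for moves {2, 3}:
k:     0  1  2  3  4  5  6  7  8  9 10 11 12 13 14 15 16 17 18 19 20 21 22
g(k):  0  0  1  1  2  0  0  1  1  2  0  0  1  1  2  0  0  1  1  2  0  0  1
So g(22) = 1.

1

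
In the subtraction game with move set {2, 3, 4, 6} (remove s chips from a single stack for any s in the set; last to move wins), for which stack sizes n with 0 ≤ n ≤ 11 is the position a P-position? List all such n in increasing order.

Build the Grundy sequence with g(k) = mex{g(k−s) : s ∈ {2, 3, 4, 6}, s ≤ k}:
g(0) = mex{} = 0
g(1) = mex{} = 0
g(2) = mex{0} = 1
g(3) = mex{0} = 1
g(4) = mex{0,1} = 2
g(5) = mex{0,1} = 2
g(6) = mex{0,1,2} = 3
g(7) = mex{0,1,2} = 3
g(8) = mex{1,2,3} = 0
g(9) = mex{1,2,3} = 0
g(10) = mex{0,2,3} = 1
g(11) = mex{0,2,3} = 1
The P-positions (g = 0) in 0..11 are 0, 1, 8, 9.

0, 1, 8, 9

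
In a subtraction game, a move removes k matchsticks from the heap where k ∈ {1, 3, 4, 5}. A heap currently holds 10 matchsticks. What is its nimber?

Build the Grundy sequence with g(k) = mex{g(k−s) : s ∈ {1, 3, 4, 5}, s ≤ k}:
g(0) = mex{} = 0
g(1) = mex{0} = 1
g(2) = mex{1} = 0
g(3) = mex{0} = 1
g(4) = mex{0,1} = 2
g(5) = mex{0,1,2} = 3
g(6) = mex{0,1,3} = 2
g(7) = mex{0,1,2} = 3
g(8) = mex{1,2,3} = 0
g(9) = mex{0,2,3} = 1
g(10) = mex{1,2,3} = 0
So g(10) = 0.

0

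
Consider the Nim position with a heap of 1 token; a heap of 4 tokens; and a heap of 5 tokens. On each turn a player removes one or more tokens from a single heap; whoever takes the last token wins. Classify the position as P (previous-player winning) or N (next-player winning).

P-position

Nim-sum: 1 ⊕ 4 ⊕ 5 = 0.
The nim-sum is 0, so this is a P-position: the player to move is in a losing position under optimal play.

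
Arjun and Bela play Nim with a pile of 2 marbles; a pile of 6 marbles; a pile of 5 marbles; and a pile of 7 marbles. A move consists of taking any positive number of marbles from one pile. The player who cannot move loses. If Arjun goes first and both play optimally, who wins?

Nim-sum: 2 XOR 6 XOR 5 XOR 7 = 6.
The nim-sum is 6 ≠ 0, so this is an N-position: the player to move can win; Arjun has a winning move.

Arjun wins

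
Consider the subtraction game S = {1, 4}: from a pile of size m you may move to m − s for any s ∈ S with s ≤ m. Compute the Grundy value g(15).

Grundy values for subtraction set {1, 4}:
k:     0  1  2  3  4  5  6  7  8  9 10 11 12 13 14 15
g(k):  0  1  0  1  2  0  1  0  1  2  0  1  0  1  2  0
So g(15) = 0.

0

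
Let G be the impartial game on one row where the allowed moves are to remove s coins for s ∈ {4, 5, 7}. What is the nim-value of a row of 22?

Grundy values for subtraction set {4, 5, 7}:
k:     0  1  2  3  4  5  6  7  8  9 10 11 12 13 14 15 16 17 18 19 20 21 22
g(k):  0  0  0  0  1  1  1  1  2  2  2  0  0  0  0  1  1  1  1  2  2  2  0
So g(22) = 0.

0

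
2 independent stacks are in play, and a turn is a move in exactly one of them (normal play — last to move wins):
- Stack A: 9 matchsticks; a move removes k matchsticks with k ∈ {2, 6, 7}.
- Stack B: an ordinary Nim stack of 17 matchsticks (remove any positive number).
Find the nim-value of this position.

17

For stack A, compute g(0), g(1), … with moves {2, 6, 7}:
g(0) = mex{} = 0
g(1) = mex{} = 0
g(2) = mex{0} = 1
g(3) = mex{0} = 1
g(4) = mex{1} = 0
g(5) = mex{1} = 0
g(6) = mex{0} = 1
g(7) = mex{0} = 1
g(8) = mex{0,1} = 2
g(9) = mex{1} = 0
So g(9) = 0.
Stack B is a plain Nim stack of size 17, so its Grundy value is 17.
By the Sprague-Grundy theorem, the Grundy value of a sum of independent games is the XOR of the component values.
Combined value = 0 XOR 17 = 17.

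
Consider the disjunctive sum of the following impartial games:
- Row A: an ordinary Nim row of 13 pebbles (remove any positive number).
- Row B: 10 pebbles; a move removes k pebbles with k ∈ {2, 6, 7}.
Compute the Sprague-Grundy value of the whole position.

14

Row A is a plain Nim row of size 13, so its Grundy value is 13.
Build the Grundy sequence for row B with g(k) = mex{g(k−s) : s ∈ {2, 6, 7}, s ≤ k}:
k:     0  1  2  3  4  5  6  7  8  9 10
g(k):  0  0  1  1  0  0  1  1  2  0  3
So g(10) = 3.
By the Sprague-Grundy theorem, the Grundy value of a sum of independent games is the XOR of the component values.
Combined value = 13 XOR 3 = 14.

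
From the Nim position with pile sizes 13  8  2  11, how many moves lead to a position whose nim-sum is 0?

Compute the nim-sum pairwise:
13 ^ 8 = 5
5 ^ 2 = 7
7 ^ 11 = 12
The overall nim-sum is X = 12. A pile of size p has a winning move iff p XOR X < p (reduce it to p XOR X).
  13: 13 XOR 12 = 1 < 13 — winning move (to 1).
  8: 8 XOR 12 = 4 < 8 — winning move (to 4).
  2: 2 XOR 12 = 14 ≥ 2 — no move.
  11: 11 XOR 12 = 7 < 11 — winning move (to 7).
That gives 3 winning moves.

3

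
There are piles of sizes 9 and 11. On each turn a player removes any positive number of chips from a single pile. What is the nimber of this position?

Write each in binary and XOR column by column:
  1001  (9)
  1011  (11)
  ----
  0010  (2)

2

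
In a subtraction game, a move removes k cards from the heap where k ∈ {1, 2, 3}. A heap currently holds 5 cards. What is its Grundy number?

1

Build the Grundy sequence with g(k) = mex{g(k−s) : s ∈ {1, 2, 3}, s ≤ k}:
g(0) = mex{} = 0
g(1) = mex{0} = 1
g(2) = mex{0,1} = 2
g(3) = mex{0,1,2} = 3
g(4) = mex{1,2,3} = 0
g(5) = mex{0,2,3} = 1
So g(5) = 1.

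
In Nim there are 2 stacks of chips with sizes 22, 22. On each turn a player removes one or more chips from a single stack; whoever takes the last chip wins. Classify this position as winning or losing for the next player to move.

Compute the nim-sum pairwise:
22 ⊕ 22 = 0
The nim-sum is 0, so this is a P-position: the player to move is in a losing position under optimal play.

Losing position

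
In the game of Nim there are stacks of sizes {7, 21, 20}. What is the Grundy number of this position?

6

In binary:
  00111  (7)
  10101  (21)
  10100  (20)
  -----
  00110  (6)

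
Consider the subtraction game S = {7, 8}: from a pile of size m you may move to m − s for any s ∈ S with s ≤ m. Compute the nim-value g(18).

0

Compute g(0), g(1), … for moves {7, 8}:
k:     0  1  2  3  4  5  6  7  8  9 10 11 12 13 14 15 16 17 18
g(k):  0  0  0  0  0  0  0  1  1  1  1  1  1  1  2  0  0  0  0
So g(18) = 0.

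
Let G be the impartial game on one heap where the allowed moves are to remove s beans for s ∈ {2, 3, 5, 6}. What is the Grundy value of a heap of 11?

1

Compute g(0), g(1), … for moves {2, 3, 5, 6}:
g(0) = mex{} = 0
g(1) = mex{} = 0
g(2) = mex{0} = 1
g(3) = mex{0} = 1
g(4) = mex{0,1} = 2
g(5) = mex{0,1} = 2
g(6) = mex{0,1,2} = 3
g(7) = mex{0,1,2} = 3
g(8) = mex{1,2,3} = 0
g(9) = mex{1,2,3} = 0
g(10) = mex{0,2,3} = 1
g(11) = mex{0,2,3} = 1
So g(11) = 1.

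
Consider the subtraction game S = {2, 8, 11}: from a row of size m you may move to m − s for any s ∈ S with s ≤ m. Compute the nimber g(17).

Build the Grundy sequence with g(k) = mex{g(k−s) : s ∈ {2, 8, 11}, s ≤ k}:
k:     0  1  2  3  4  5  6  7  8  9 10 11 12 13 14 15 16 17
g(k):  0  0  1  1  0  0  1  1  2  2  0  3  1  2  0  3  1  0
So g(17) = 0.

0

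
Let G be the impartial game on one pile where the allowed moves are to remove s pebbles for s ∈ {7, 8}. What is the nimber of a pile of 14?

2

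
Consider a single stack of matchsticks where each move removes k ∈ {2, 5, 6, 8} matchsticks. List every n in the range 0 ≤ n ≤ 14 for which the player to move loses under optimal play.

0, 1, 4, 11, 14

Compute g(0), g(1), … for moves {2, 5, 6, 8}:
g(0) = mex{} = 0
g(1) = mex{} = 0
g(2) = mex{0} = 1
g(3) = mex{0} = 1
g(4) = mex{1} = 0
g(5) = mex{0,1} = 2
g(6) = mex{0} = 1
g(7) = mex{0,1,2} = 3
g(8) = mex{0,1} = 2
g(9) = mex{0,1,3} = 2
g(10) = mex{0,1,2} = 3
g(11) = mex{1,2} = 0
g(12) = mex{0,1,3} = 2
g(13) = mex{0,2,3} = 1
g(14) = mex{1,2} = 0
The P-positions (g = 0) in 0..14 are 0, 1, 4, 11, 14.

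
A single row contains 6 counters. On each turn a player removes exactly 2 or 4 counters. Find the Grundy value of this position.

Grundy values for subtraction set {2, 4}:
g(0) = mex{} = 0
g(1) = mex{} = 0
g(2) = mex{0} = 1
g(3) = mex{0} = 1
g(4) = mex{0,1} = 2
g(5) = mex{0,1} = 2
g(6) = mex{1,2} = 0
So g(6) = 0.

0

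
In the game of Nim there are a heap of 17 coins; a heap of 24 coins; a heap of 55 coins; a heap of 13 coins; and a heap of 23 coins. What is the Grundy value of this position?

36

In binary:
  010001  (17)
  011000  (24)
  110111  (55)
  001101  (13)
  010111  (23)
  ------
  100100  (36)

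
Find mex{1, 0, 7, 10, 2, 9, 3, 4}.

The values 0, 1, 2, 3, 4 are all present; 5 is the first non-negative integer missing from the set.

5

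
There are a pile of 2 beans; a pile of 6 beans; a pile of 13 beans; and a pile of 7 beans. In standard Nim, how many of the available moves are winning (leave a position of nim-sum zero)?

Compute the nim-sum pairwise:
2 ⊕ 6 = 4
4 ⊕ 13 = 9
9 ⊕ 7 = 14
The overall nim-sum is X = 14. A pile of size p has a winning move iff p XOR X < p (reduce it to p XOR X).
  2: 2 XOR 14 = 12 ≥ 2 — no move.
  6: 6 XOR 14 = 8 ≥ 6 — no move.
  13: 13 XOR 14 = 3 < 13 — winning move (to 3).
  7: 7 XOR 14 = 9 ≥ 7 — no move.
That gives 1 winning move.

1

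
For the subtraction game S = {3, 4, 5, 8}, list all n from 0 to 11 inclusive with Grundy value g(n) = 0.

Grundy values for subtraction set {3, 4, 5, 8}:
k:     0  1  2  3  4  5  6  7  8  9 10 11
g(k):  0  0  0  1  1  1  2  2  2  3  3  0
The P-positions (g = 0) in 0..11 are 0, 1, 2, 11.

0, 1, 2, 11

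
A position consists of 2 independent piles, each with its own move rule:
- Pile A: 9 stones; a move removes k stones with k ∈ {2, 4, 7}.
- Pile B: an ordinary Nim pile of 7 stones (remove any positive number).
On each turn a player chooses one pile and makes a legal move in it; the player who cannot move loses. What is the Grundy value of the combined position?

7

Grundy values for pile A (subtraction set {2, 4, 7}):
k:     0  1  2  3  4  5  6  7  8  9
g(k):  0  0  1  1  2  2  0  3  1  0
So g(9) = 0.
Pile B is a plain Nim pile of size 7, so its Grundy value is 7.
By the Sprague-Grundy theorem, the Grundy value of a sum of independent games is the XOR of the component values.
Combined value = 0 ⊕ 7 = 7.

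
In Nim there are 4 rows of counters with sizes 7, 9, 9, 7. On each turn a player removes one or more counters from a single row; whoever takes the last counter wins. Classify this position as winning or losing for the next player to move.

Losing position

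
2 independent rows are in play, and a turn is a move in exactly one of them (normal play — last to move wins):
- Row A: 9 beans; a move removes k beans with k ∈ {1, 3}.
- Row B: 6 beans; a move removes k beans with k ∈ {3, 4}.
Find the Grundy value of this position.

For row A, compute g(0), g(1), … with moves {1, 3}:
k:     0  1  2  3  4  5  6  7  8  9
g(k):  0  1  0  1  0  1  0  1  0  1
So g(9) = 1.
Grundy values for row B (subtraction set {3, 4}):
g(0) = mex{} = 0
g(1) = mex{} = 0
g(2) = mex{} = 0
g(3) = mex{0} = 1
g(4) = mex{0} = 1
g(5) = mex{0} = 1
g(6) = mex{0,1} = 2
So g(6) = 2.
The value of a disjunctive sum is the nim-sum of the parts.
Combined value = 1 ⊕ 2 = 3.

3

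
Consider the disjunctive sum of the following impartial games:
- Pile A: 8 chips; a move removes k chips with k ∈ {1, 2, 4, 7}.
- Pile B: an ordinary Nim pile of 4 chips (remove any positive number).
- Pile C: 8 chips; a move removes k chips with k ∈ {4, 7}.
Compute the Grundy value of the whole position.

Build the Grundy sequence for pile A with g(k) = mex{g(k−s) : s ∈ {1, 2, 4, 7}, s ≤ k}:
k:     0  1  2  3  4  5  6  7  8
g(k):  0  1  2  0  1  2  0  1  2
So g(8) = 2.
Pile B is a plain Nim pile of size 4, so its Grundy value is 4.
For pile C, compute g(0), g(1), … with moves {4, 7}:
g(0) = mex{} = 0
g(1) = mex{} = 0
g(2) = mex{} = 0
g(3) = mex{} = 0
g(4) = mex{0} = 1
g(5) = mex{0} = 1
g(6) = mex{0} = 1
g(7) = mex{0} = 1
g(8) = mex{0,1} = 2
So g(8) = 2.
The value of a disjunctive sum is the nim-sum of the parts.
Combined value = 2 ⊕ 4 ⊕ 2 = 4.

4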